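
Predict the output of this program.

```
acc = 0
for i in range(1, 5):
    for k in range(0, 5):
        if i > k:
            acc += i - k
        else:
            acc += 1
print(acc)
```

30

i=1,k=0: 1>0, acc = 0+1 = 1
i=1,k=1: not 1>1, acc = 1+1 = 2
i=1,k=2: not 1>2, acc = 2+1 = 3
i=1,k=3: not 1>3, acc = 3+1 = 4
i=1,k=4: not 1>4, acc = 4+1 = 5
i=2,k=0: 2>0, acc = 5+2 = 7
i=2,k=1: 2>1, acc = 7+1 = 8
i=2,k=2: not 2>2, acc = 8+1 = 9
i=2,k=3: not 2>3, acc = 9+1 = 10
i=2,k=4: not 2>4, acc = 10+1 = 11
i=3,k=0: 3>0, acc = 11+3 = 14
i=3,k=1: 3>1, acc = 14+2 = 16
i=3,k=2: 3>2, acc = 16+1 = 17
i=3,k=3: not 3>3, acc = 17+1 = 18
i=3,k=4: not 3>4, acc = 18+1 = 19
i=4,k=0: 4>0, acc = 19+4 = 23
i=4,k=1: 4>1, acc = 23+3 = 26
i=4,k=2: 4>2, acc = 26+2 = 28
i=4,k=3: 4>3, acc = 28+1 = 29
i=4,k=4: not 4>4, acc = 29+1 = 30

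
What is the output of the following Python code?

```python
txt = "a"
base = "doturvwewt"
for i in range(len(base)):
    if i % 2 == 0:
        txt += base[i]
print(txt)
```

adtrww

i=0: add 'd' → 'ad'
i=1: skip
i=2: add 't' → 'adt'
i=3: skip
i=4: add 'r' → 'adtr'
i=5: skip
i=6: add 'w' → 'adtrw'
i=7: skip
i=8: add 'w' → 'adtrww'
i=9: skip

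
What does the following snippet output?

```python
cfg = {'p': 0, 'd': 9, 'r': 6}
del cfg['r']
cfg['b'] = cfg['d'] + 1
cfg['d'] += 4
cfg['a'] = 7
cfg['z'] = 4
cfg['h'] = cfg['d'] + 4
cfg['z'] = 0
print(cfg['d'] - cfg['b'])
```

3

del 'r' → {'p': 0, 'd': 9}
cfg['b'] = cfg['d']+1 = 10 → {'p': 0, 'd': 9, 'b': 10}
cfg['d'] = 9+4 = 13 → {'p': 0, 'd': 13, 'b': 10}
cfg['a'] = 7 → {'p': 0, 'd': 13, 'b': 10, 'a': 7}
cfg['z'] = 4 → {'p': 0, 'd': 13, 'b': 10, 'a': 7, 'z': 4}
cfg['h'] = cfg['d']+4 = 17 → {'p': 0, 'd': 13, 'b': 10, 'a': 7, 'z': 4, 'h': 17}
cfg['z'] = 0 → {'p': 0, 'd': 13, 'b': 10, 'a': 7, 'z': 0, 'h': 17}
cfg['d']-cfg['b'] = 13-10 = 3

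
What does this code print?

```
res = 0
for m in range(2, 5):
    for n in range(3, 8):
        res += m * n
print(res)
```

m=2,n=3: res = 0+6 = 6
m=2,n=4: res = 6+8 = 14
m=2,n=5: res = 14+10 = 24
m=2,n=6: res = 24+12 = 36
m=2,n=7: res = 36+14 = 50
m=3,n=3: res = 50+9 = 59
m=3,n=4: res = 59+12 = 71
m=3,n=5: res = 71+15 = 86
m=3,n=6: res = 86+18 = 104
m=3,n=7: res = 104+21 = 125
m=4,n=3: res = 125+12 = 137
m=4,n=4: res = 137+16 = 153
m=4,n=5: res = 153+20 = 173
m=4,n=6: res = 173+24 = 197
m=4,n=7: res = 197+28 = 225

225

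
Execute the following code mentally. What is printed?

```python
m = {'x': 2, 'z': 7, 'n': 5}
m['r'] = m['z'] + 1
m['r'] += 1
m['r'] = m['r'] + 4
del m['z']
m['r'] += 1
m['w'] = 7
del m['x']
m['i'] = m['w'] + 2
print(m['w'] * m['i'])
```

m['r'] = m['z']+1 = 8 → {'x': 2, 'z': 7, 'n': 5, 'r': 8}
m['r'] = 8+1 = 9 → {'x': 2, 'z': 7, 'n': 5, 'r': 9}
m['r'] = m['r']+4 = 13 → {'x': 2, 'z': 7, 'n': 5, 'r': 13}
del 'z' → {'x': 2, 'n': 5, 'r': 13}
m['r'] = 13+1 = 14 → {'x': 2, 'n': 5, 'r': 14}
m['w'] = 7 → {'x': 2, 'n': 5, 'r': 14, 'w': 7}
del 'x' → {'n': 5, 'r': 14, 'w': 7}
m['i'] = m['w']+2 = 9 → {'n': 5, 'r': 14, 'w': 7, 'i': 9}
m['w']*m['i'] = 7*9 = 63

63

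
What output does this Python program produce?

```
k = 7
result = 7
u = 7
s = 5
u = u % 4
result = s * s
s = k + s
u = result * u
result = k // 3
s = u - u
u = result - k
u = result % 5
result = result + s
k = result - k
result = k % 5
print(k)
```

u = 7%4 = 3
result = 5*5 = 25
s = 7+5 = 12
u = 25*3 = 75
result = 7//3 = 2
s = 75-75 = 0
u = 2-7 = -5
u = 2%5 = 2
result = 2+0 = 2
k = 2-7 = -5
result = (-5)%5 = 0

-5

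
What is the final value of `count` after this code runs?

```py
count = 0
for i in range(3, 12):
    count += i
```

i=3: count = 0+3 = 3
i=4: count = 3+4 = 7
i=5: count = 7+5 = 12
i=6: count = 12+6 = 18
i=7: count = 18+7 = 25
i=8: count = 25+8 = 33
i=9: count = 33+9 = 42
i=10: count = 42+10 = 52
i=11: count = 52+11 = 63

63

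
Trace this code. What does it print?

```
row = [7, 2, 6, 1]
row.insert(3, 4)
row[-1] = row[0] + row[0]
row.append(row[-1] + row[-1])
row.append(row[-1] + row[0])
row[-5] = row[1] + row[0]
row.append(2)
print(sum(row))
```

101

insert 4 at 3 → [7, 2, 6, 4, 1]
row[-1] = row[0]+row[0] = 7+7 = 14 → [7, 2, 6, 4, 14]
append row[-1]+row[-1] = 14+14 = 28 → [7, 2, 6, 4, 14, 28]
append row[-1]+row[0] = 28+7 = 35 → [7, 2, 6, 4, 14, 28, 35]
row[-5] = row[1]+row[0] = 2+7 = 9 → [7, 2, 9, 4, 14, 28, 35]
append 2 → [7, 2, 9, 4, 14, 28, 35, 2]
sum = 101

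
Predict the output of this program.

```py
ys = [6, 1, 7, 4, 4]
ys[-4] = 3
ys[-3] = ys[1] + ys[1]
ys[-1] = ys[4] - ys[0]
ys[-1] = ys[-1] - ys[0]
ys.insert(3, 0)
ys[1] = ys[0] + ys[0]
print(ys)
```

[6, 12, 6, 0, 4, -8]

ys[-4] = 3 → [6, 3, 7, 4, 4]
ys[-3] = ys[1]+ys[1] = 3+3 = 6 → [6, 3, 6, 4, 4]
ys[-1] = ys[4]-ys[0] = 4-6 = -2 → [6, 3, 6, 4, -2]
ys[-1] = ys[-1]-ys[0] = (-2)-6 = -8 → [6, 3, 6, 4, -8]
insert 0 at 3 → [6, 3, 6, 0, 4, -8]
ys[1] = ys[0]+ys[0] = 6+6 = 12 → [6, 12, 6, 0, 4, -8]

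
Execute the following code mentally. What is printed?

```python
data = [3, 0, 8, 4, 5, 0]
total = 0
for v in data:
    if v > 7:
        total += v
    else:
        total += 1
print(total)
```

13

v=3: not >7, total = 0+1 = 1
v=0: not >7, total = 1+1 = 2
v=8: >7, total = 2+8 = 10
v=4: not >7, total = 10+1 = 11
v=5: not >7, total = 11+1 = 12
v=0: not >7, total = 12+1 = 13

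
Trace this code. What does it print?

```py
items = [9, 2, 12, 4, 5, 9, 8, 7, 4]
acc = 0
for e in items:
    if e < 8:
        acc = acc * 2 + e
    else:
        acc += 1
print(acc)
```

e=9: not <8, acc = 0+1 = 1
e=2: <8, acc = 1*2+2 = 4
e=12: not <8, acc = 4+1 = 5
e=4: <8, acc = 5*2+4 = 14
e=5: <8, acc = 14*2+5 = 33
e=9: not <8, acc = 33+1 = 34
e=8: not <8, acc = 34+1 = 35
e=7: <8, acc = 35*2+7 = 77
e=4: <8, acc = 77*2+4 = 158

158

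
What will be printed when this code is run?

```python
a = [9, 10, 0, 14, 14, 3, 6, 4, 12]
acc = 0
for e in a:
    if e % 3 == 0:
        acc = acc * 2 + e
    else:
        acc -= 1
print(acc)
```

e=9: %3==0, acc = 0*2+9 = 9
e=10: not %3==0, acc = 9-1 = 8
e=0: %3==0, acc = 8*2+0 = 16
e=14: not %3==0, acc = 16-1 = 15
e=14: not %3==0, acc = 15-1 = 14
e=3: %3==0, acc = 14*2+3 = 31
e=6: %3==0, acc = 31*2+6 = 68
e=4: not %3==0, acc = 68-1 = 67
e=12: %3==0, acc = 67*2+12 = 146

146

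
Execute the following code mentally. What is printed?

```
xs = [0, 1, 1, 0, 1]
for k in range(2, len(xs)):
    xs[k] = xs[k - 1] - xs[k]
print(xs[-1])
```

-1

k=2: xs[2] = 1-1 = 0 → [0, 1, 0, 0, 1]
k=3: xs[3] = 0-0 = 0 → [0, 1, 0, 0, 1]
k=4: xs[4] = 0-1 = -1 → [0, 1, 0, 0, -1]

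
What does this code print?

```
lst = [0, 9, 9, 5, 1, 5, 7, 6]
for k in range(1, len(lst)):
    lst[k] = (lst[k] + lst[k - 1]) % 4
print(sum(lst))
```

k=1: lst[1] = (9+0)%4 = 1 → [0, 1, 9, 5, 1, 5, 7, 6]
k=2: lst[2] = (9+1)%4 = 2 → [0, 1, 2, 5, 1, 5, 7, 6]
k=3: lst[3] = (5+2)%4 = 3 → [0, 1, 2, 3, 1, 5, 7, 6]
k=4: lst[4] = (1+3)%4 = 0 → [0, 1, 2, 3, 0, 5, 7, 6]
k=5: lst[5] = (5+0)%4 = 1 → [0, 1, 2, 3, 0, 1, 7, 6]
k=6: lst[6] = (7+1)%4 = 0 → [0, 1, 2, 3, 0, 1, 0, 6]
k=7: lst[7] = (6+0)%4 = 2 → [0, 1, 2, 3, 0, 1, 0, 2]
sum = 9

9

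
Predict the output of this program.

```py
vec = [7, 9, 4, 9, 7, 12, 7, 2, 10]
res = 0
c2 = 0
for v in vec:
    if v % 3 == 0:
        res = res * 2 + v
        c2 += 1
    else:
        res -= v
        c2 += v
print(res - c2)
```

v=7: not %3==0, res = 0-7 = -7; c2=7
v=9: %3==0, res = (-7)*2+9 = -5; c2=8
v=4: not %3==0, res = (-5)-4 = -9; c2=12
v=9: %3==0, res = (-9)*2+9 = -9; c2=13
v=7: not %3==0, res = (-9)-7 = -16; c2=20
v=12: %3==0, res = (-16)*2+12 = -20; c2=21
v=7: not %3==0, res = (-20)-7 = -27; c2=28
v=2: not %3==0, res = (-27)-2 = -29; c2=30
v=10: not %3==0, res = (-29)-10 = -39; c2=40
res-c2 = (-39)-40 = -79

-79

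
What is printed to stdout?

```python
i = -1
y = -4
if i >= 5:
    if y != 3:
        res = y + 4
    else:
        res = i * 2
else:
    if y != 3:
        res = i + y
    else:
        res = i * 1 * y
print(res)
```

-5

i=-1, y=-4
i >= 5 is False; y != 3 is True
→ res = i + y = -5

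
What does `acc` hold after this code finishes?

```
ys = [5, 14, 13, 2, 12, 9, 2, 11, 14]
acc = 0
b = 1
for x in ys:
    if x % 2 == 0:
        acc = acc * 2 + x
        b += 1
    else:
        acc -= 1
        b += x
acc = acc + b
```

x=5: not even, acc = 0-1 = -1; b=6
x=14: even, acc = (-1)*2+14 = 12; b=7
x=13: not even, acc = 12-1 = 11; b=20
x=2: even, acc = 11*2+2 = 24; b=21
x=12: even, acc = 24*2+12 = 60; b=22
x=9: not even, acc = 60-1 = 59; b=31
x=2: even, acc = 59*2+2 = 120; b=32
x=11: not even, acc = 120-1 = 119; b=43
x=14: even, acc = 119*2+14 = 252; b=44
acc+b = 252+44 = 296

296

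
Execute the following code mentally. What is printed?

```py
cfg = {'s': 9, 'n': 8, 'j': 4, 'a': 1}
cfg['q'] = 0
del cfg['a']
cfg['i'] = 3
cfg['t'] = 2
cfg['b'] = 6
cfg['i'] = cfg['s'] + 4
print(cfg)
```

{'s': 9, 'n': 8, 'j': 4, 'q': 0, 'i': 13, 't': 2, 'b': 6}

cfg['q'] = 0 → {'s': 9, 'n': 8, 'j': 4, 'a': 1, 'q': 0}
del 'a' → {'s': 9, 'n': 8, 'j': 4, 'q': 0}
cfg['i'] = 3 → {'s': 9, 'n': 8, 'j': 4, 'q': 0, 'i': 3}
cfg['t'] = 2 → {'s': 9, 'n': 8, 'j': 4, 'q': 0, 'i': 3, 't': 2}
cfg['b'] = 6 → {'s': 9, 'n': 8, 'j': 4, 'q': 0, 'i': 3, 't': 2, 'b': 6}
cfg['i'] = cfg['s']+4 = 13 → {'s': 9, 'n': 8, 'j': 4, 'q': 0, 'i': 13, 't': 2, 'b': 6}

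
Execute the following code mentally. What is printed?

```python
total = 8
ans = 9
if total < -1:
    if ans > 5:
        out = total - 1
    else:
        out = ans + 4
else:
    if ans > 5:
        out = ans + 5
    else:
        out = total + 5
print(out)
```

total=8, ans=9
total < -1 is False; ans > 5 is True
→ out = ans + 5 = 14

14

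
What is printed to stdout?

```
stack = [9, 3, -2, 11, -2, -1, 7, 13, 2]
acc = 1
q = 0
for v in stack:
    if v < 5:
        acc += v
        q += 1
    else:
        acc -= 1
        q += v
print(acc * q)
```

-135

v=9: not <5, acc = 1-1 = 0; q=9
v=3: <5, acc = 0+3 = 3; q=10
v=-2: <5, acc = 3+(-2) = 1; q=11
v=11: not <5, acc = 1-1 = 0; q=22
v=-2: <5, acc = 0+(-2) = -2; q=23
v=-1: <5, acc = (-2)+(-1) = -3; q=24
v=7: not <5, acc = (-3)-1 = -4; q=31
v=13: not <5, acc = (-4)-1 = -5; q=44
v=2: <5, acc = (-5)+2 = -3; q=45
acc*q = (-3)*45 = -135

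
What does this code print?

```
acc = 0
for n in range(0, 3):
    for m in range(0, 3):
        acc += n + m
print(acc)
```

18

n=0,m=0: acc = 0+0 = 0
n=0,m=1: acc = 0+1 = 1
n=0,m=2: acc = 1+2 = 3
n=1,m=0: acc = 3+1 = 4
n=1,m=1: acc = 4+2 = 6
n=1,m=2: acc = 6+3 = 9
n=2,m=0: acc = 9+2 = 11
n=2,m=1: acc = 11+3 = 14
n=2,m=2: acc = 14+4 = 18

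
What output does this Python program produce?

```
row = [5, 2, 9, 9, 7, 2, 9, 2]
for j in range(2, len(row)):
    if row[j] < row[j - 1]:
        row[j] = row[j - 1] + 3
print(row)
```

j=2: 9>=2, unchanged → [5, 2, 9, 9, 7, 2, 9, 2]
j=3: 9>=9, unchanged → [5, 2, 9, 9, 7, 2, 9, 2]
j=4: 7<9, row[4] = 9+3 = 12 → [5, 2, 9, 9, 12, 2, 9, 2]
j=5: 2<12, row[5] = 12+3 = 15 → [5, 2, 9, 9, 12, 15, 9, 2]
j=6: 9<15, row[6] = 15+3 = 18 → [5, 2, 9, 9, 12, 15, 18, 2]
j=7: 2<18, row[7] = 18+3 = 21 → [5, 2, 9, 9, 12, 15, 18, 21]

[5, 2, 9, 9, 12, 15, 18, 21]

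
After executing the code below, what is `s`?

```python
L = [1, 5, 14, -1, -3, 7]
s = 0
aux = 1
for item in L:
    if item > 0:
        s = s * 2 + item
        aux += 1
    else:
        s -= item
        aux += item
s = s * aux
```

71

item=1: >0, s = 0*2+1 = 1; aux=2
item=5: >0, s = 1*2+5 = 7; aux=3
item=14: >0, s = 7*2+14 = 28; aux=4
item=-1: not >0, s = 28-(-1) = 29; aux=3
item=-3: not >0, s = 29-(-3) = 32; aux=0
item=7: >0, s = 32*2+7 = 71; aux=1
s*aux = 71*1 = 71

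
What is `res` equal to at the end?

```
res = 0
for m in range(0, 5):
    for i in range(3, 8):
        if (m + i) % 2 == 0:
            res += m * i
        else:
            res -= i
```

m=0,i=3: odd sum, res = 0-3 = -3
m=0,i=4: even sum, res = (-3)+0 = -3
m=0,i=5: odd sum, res = (-3)-5 = -8
m=0,i=6: even sum, res = (-8)+0 = -8
m=0,i=7: odd sum, res = (-8)-7 = -15
m=1,i=3: even sum, res = (-15)+3 = -12
m=1,i=4: odd sum, res = (-12)-4 = -16
m=1,i=5: even sum, res = (-16)+5 = -11
m=1,i=6: odd sum, res = (-11)-6 = -17
m=1,i=7: even sum, res = (-17)+7 = -10
m=2,i=3: odd sum, res = (-10)-3 = -13
m=2,i=4: even sum, res = (-13)+8 = -5
m=2,i=5: odd sum, res = (-5)-5 = -10
m=2,i=6: even sum, res = (-10)+12 = 2
m=2,i=7: odd sum, res = 2-7 = -5
m=3,i=3: even sum, res = (-5)+9 = 4
m=3,i=4: odd sum, res = 4-4 = 0
m=3,i=5: even sum, res = 0+15 = 15
m=3,i=6: odd sum, res = 15-6 = 9
m=3,i=7: even sum, res = 9+21 = 30
m=4,i=3: odd sum, res = 30-3 = 27
m=4,i=4: even sum, res = 27+16 = 43
m=4,i=5: odd sum, res = 43-5 = 38
m=4,i=6: even sum, res = 38+24 = 62
m=4,i=7: odd sum, res = 62-7 = 55

55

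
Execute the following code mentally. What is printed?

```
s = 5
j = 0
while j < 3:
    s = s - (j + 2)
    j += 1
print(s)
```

j=0: s = 5-2 = 3
j=1: s = 3-3 = 0
j=2: s = 0-4 = -4

-4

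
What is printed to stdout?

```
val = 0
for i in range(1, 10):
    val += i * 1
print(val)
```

i=1: val = 0+1*1 = 1
i=2: val = 1+2*1 = 3
i=3: val = 3+3*1 = 6
i=4: val = 6+4*1 = 10
i=5: val = 10+5*1 = 15
i=6: val = 15+6*1 = 21
i=7: val = 21+7*1 = 28
i=8: val = 28+8*1 = 36
i=9: val = 36+9*1 = 45

45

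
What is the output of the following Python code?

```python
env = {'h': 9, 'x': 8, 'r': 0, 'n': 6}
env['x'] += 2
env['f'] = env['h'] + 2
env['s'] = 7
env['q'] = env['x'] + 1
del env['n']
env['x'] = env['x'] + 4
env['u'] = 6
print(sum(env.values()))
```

58

env['x'] = 8+2 = 10 → {'h': 9, 'x': 10, 'r': 0, 'n': 6}
env['f'] = env['h']+2 = 11 → {'h': 9, 'x': 10, 'r': 0, 'n': 6, 'f': 11}
env['s'] = 7 → {'h': 9, 'x': 10, 'r': 0, 'n': 6, 'f': 11, 's': 7}
env['q'] = env['x']+1 = 11 → {'h': 9, 'x': 10, 'r': 0, 'n': 6, 'f': 11, 's': 7, 'q': 11}
del 'n' → {'h': 9, 'x': 10, 'r': 0, 'f': 11, 's': 7, 'q': 11}
env['x'] = env['x']+4 = 14 → {'h': 9, 'x': 14, 'r': 0, 'f': 11, 's': 7, 'q': 11}
env['u'] = 6 → {'h': 9, 'x': 14, 'r': 0, 'f': 11, 's': 7, 'q': 11, 'u': 6}
sum of values = 58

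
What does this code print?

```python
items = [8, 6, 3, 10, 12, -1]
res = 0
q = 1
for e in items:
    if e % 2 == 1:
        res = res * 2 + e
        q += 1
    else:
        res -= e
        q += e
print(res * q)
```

e=8: not odd, res = 0-8 = -8; q=9
e=6: not odd, res = (-8)-6 = -14; q=15
e=3: odd, res = (-14)*2+3 = -25; q=16
e=10: not odd, res = (-25)-10 = -35; q=26
e=12: not odd, res = (-35)-12 = -47; q=38
e=-1: odd, res = (-47)*2+(-1) = -95; q=39
res*q = (-95)*39 = -3705

-3705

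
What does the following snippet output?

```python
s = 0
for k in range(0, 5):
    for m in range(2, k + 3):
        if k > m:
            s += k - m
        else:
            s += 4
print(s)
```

k=0,m=2: not 0>2, s = 0+4 = 4
k=1,m=2: not 1>2, s = 4+4 = 8
k=1,m=3: not 1>3, s = 8+4 = 12
k=2,m=2: not 2>2, s = 12+4 = 16
k=2,m=3: not 2>3, s = 16+4 = 20
k=2,m=4: not 2>4, s = 20+4 = 24
k=3,m=2: 3>2, s = 24+1 = 25
k=3,m=3: not 3>3, s = 25+4 = 29
k=3,m=4: not 3>4, s = 29+4 = 33
k=3,m=5: not 3>5, s = 33+4 = 37
k=4,m=2: 4>2, s = 37+2 = 39
k=4,m=3: 4>3, s = 39+1 = 40
k=4,m=4: not 4>4, s = 40+4 = 44
k=4,m=5: not 4>5, s = 44+4 = 48
k=4,m=6: not 4>6, s = 48+4 = 52

52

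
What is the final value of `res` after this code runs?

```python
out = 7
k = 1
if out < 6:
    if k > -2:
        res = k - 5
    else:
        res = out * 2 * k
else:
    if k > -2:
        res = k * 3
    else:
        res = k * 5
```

out=7, k=1
out < 6 is False; k > -2 is True
→ res = k * 3 = 3

3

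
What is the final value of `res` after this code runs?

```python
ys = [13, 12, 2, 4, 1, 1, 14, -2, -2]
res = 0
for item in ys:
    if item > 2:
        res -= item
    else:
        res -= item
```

item=13: >2, res = 0-13 = -13
item=12: >2, res = (-13)-12 = -25
item=2: not >2, res = (-25)-2 = -27
item=4: >2, res = (-27)-4 = -31
item=1: not >2, res = (-31)-1 = -32
item=1: not >2, res = (-32)-1 = -33
item=14: >2, res = (-33)-14 = -47
item=-2: not >2, res = (-47)-(-2) = -45
item=-2: not >2, res = (-45)-(-2) = -43

-43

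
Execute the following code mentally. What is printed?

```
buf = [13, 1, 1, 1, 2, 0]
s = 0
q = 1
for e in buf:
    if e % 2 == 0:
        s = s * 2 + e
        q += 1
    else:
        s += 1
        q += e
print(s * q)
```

e=13: not even, s = 0+1 = 1; q=14
e=1: not even, s = 1+1 = 2; q=15
e=1: not even, s = 2+1 = 3; q=16
e=1: not even, s = 3+1 = 4; q=17
e=2: even, s = 4*2+2 = 10; q=18
e=0: even, s = 10*2+0 = 20; q=19
s*q = 20*19 = 380

380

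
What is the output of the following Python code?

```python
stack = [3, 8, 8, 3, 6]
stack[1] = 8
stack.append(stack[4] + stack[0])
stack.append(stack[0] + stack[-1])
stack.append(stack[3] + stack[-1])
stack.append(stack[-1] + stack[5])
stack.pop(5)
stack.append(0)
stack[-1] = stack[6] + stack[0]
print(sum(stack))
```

stack[1] = 8 → [3, 8, 8, 3, 6]
append stack[4]+stack[0] = 6+3 = 9 → [3, 8, 8, 3, 6, 9]
append stack[0]+stack[-1] = 3+9 = 12 → [3, 8, 8, 3, 6, 9, 12]
append stack[3]+stack[-1] = 3+12 = 15 → [3, 8, 8, 3, 6, 9, 12, 15]
append stack[-1]+stack[5] = 15+9 = 24 → [3, 8, 8, 3, 6, 9, 12, 15, 24]
pop(5) removes 9 → [3, 8, 8, 3, 6, 12, 15, 24]
append 0 → [3, 8, 8, 3, 6, 12, 15, 24, 0]
stack[-1] = stack[6]+stack[0] = 15+3 = 18 → [3, 8, 8, 3, 6, 12, 15, 24, 18]
sum = 97

97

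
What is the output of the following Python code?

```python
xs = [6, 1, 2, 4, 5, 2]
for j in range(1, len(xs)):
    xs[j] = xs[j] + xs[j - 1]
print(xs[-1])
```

j=1: xs[1] = 1+6 = 7 → [6, 7, 2, 4, 5, 2]
j=2: xs[2] = 2+7 = 9 → [6, 7, 9, 4, 5, 2]
j=3: xs[3] = 4+9 = 13 → [6, 7, 9, 13, 5, 2]
j=4: xs[4] = 5+13 = 18 → [6, 7, 9, 13, 18, 2]
j=5: xs[5] = 2+18 = 20 → [6, 7, 9, 13, 18, 20]

20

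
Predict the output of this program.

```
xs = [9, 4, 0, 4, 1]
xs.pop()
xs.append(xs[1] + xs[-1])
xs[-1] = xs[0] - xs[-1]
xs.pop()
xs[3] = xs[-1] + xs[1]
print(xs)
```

[9, 4, 0, 8]

pop() removes 1 → [9, 4, 0, 4]
append xs[1]+xs[-1] = 4+4 = 8 → [9, 4, 0, 4, 8]
xs[-1] = xs[0]-xs[-1] = 9-8 = 1 → [9, 4, 0, 4, 1]
pop() removes 1 → [9, 4, 0, 4]
xs[3] = xs[-1]+xs[1] = 4+4 = 8 → [9, 4, 0, 8]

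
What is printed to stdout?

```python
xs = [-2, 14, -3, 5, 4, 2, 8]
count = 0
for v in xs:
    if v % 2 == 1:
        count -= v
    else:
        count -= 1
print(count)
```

-7

v=-2: not odd, count = 0-1 = -1
v=14: not odd, count = (-1)-1 = -2
v=-3: odd, count = (-2)-(-3) = 1
v=5: odd, count = 1-5 = -4
v=4: not odd, count = (-4)-1 = -5
v=2: not odd, count = (-5)-1 = -6
v=8: not odd, count = (-6)-1 = -7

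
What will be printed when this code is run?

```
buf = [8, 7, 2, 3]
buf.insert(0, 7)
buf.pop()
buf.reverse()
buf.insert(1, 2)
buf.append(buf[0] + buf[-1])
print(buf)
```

[2, 2, 7, 8, 7, 9]

insert 7 at 0 → [7, 8, 7, 2, 3]
pop() removes 3 → [7, 8, 7, 2]
reverse → [2, 7, 8, 7]
insert 2 at 1 → [2, 2, 7, 8, 7]
append buf[0]+buf[-1] = 2+7 = 9 → [2, 2, 7, 8, 7, 9]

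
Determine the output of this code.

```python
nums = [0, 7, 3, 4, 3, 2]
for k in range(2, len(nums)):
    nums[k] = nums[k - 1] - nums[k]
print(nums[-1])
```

k=2: nums[2] = 7-3 = 4 → [0, 7, 4, 4, 3, 2]
k=3: nums[3] = 4-4 = 0 → [0, 7, 4, 0, 3, 2]
k=4: nums[4] = 0-3 = -3 → [0, 7, 4, 0, -3, 2]
k=5: nums[5] = (-3)-2 = -5 → [0, 7, 4, 0, -3, -5]

-5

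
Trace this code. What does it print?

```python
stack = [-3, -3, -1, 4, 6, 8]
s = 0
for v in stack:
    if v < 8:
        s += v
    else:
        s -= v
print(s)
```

-5

v=-3: <8, s = 0+(-3) = -3
v=-3: <8, s = (-3)+(-3) = -6
v=-1: <8, s = (-6)+(-1) = -7
v=4: <8, s = (-7)+4 = -3
v=6: <8, s = (-3)+6 = 3
v=8: not <8, s = 3-8 = -5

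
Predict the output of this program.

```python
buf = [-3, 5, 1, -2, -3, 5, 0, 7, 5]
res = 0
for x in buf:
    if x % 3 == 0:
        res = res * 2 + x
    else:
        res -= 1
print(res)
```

-34

x=-3: %3==0, res = 0*2+(-3) = -3
x=5: not %3==0, res = (-3)-1 = -4
x=1: not %3==0, res = (-4)-1 = -5
x=-2: not %3==0, res = (-5)-1 = -6
x=-3: %3==0, res = (-6)*2+(-3) = -15
x=5: not %3==0, res = (-15)-1 = -16
x=0: %3==0, res = (-16)*2+0 = -32
x=7: not %3==0, res = (-32)-1 = -33
x=5: not %3==0, res = (-33)-1 = -34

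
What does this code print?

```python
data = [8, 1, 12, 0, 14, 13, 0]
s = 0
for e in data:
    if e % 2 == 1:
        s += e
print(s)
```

e=8: not odd
e=1: odd, s = 0+1 = 1
e=12: not odd
e=0: not odd
e=14: not odd
e=13: odd, s = 1+13 = 14
e=0: not odd

14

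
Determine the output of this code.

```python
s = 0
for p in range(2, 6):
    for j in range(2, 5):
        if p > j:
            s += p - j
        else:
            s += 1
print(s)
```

16

p=2,j=2: not 2>2, s = 0+1 = 1
p=2,j=3: not 2>3, s = 1+1 = 2
p=2,j=4: not 2>4, s = 2+1 = 3
p=3,j=2: 3>2, s = 3+1 = 4
p=3,j=3: not 3>3, s = 4+1 = 5
p=3,j=4: not 3>4, s = 5+1 = 6
p=4,j=2: 4>2, s = 6+2 = 8
p=4,j=3: 4>3, s = 8+1 = 9
p=4,j=4: not 4>4, s = 9+1 = 10
p=5,j=2: 5>2, s = 10+3 = 13
p=5,j=3: 5>3, s = 13+2 = 15
p=5,j=4: 5>4, s = 15+1 = 16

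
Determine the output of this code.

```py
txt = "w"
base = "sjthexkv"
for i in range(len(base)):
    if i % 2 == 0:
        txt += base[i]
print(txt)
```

i=0: add 's' → 'ws'
i=1: skip
i=2: add 't' → 'wst'
i=3: skip
i=4: add 'e' → 'wste'
i=5: skip
i=6: add 'k' → 'wstek'
i=7: skip

wstek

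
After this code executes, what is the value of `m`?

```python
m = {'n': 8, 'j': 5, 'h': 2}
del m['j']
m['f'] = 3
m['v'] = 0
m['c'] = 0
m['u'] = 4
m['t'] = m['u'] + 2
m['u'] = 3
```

{'n': 8, 'h': 2, 'f': 3, 'v': 0, 'c': 0, 'u': 3, 't': 6}

del 'j' → {'n': 8, 'h': 2}
m['f'] = 3 → {'n': 8, 'h': 2, 'f': 3}
m['v'] = 0 → {'n': 8, 'h': 2, 'f': 3, 'v': 0}
m['c'] = 0 → {'n': 8, 'h': 2, 'f': 3, 'v': 0, 'c': 0}
m['u'] = 4 → {'n': 8, 'h': 2, 'f': 3, 'v': 0, 'c': 0, 'u': 4}
m['t'] = m['u']+2 = 6 → {'n': 8, 'h': 2, 'f': 3, 'v': 0, 'c': 0, 'u': 4, 't': 6}
m['u'] = 3 → {'n': 8, 'h': 2, 'f': 3, 'v': 0, 'c': 0, 'u': 3, 't': 6}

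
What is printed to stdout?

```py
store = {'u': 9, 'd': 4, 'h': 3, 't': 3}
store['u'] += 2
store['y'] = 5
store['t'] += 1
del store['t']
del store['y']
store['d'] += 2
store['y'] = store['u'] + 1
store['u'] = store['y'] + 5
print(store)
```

store['u'] = 9+2 = 11 → {'u': 11, 'd': 4, 'h': 3, 't': 3}
store['y'] = 5 → {'u': 11, 'd': 4, 'h': 3, 't': 3, 'y': 5}
store['t'] = 3+1 = 4 → {'u': 11, 'd': 4, 'h': 3, 't': 4, 'y': 5}
del 't' → {'u': 11, 'd': 4, 'h': 3, 'y': 5}
del 'y' → {'u': 11, 'd': 4, 'h': 3}
store['d'] = 4+2 = 6 → {'u': 11, 'd': 6, 'h': 3}
store['y'] = store['u']+1 = 12 → {'u': 11, 'd': 6, 'h': 3, 'y': 12}
store['u'] = store['y']+5 = 17 → {'u': 17, 'd': 6, 'h': 3, 'y': 12}

{'u': 17, 'd': 6, 'h': 3, 'y': 12}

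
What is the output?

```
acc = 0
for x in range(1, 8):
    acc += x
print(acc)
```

x=1: acc = 0+1 = 1
x=2: acc = 1+2 = 3
x=3: acc = 3+3 = 6
x=4: acc = 6+4 = 10
x=5: acc = 10+5 = 15
x=6: acc = 15+6 = 21
x=7: acc = 21+7 = 28

28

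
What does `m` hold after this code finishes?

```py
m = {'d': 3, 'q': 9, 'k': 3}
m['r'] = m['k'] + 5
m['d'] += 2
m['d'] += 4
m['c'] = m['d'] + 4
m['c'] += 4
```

{'d': 9, 'q': 9, 'k': 3, 'r': 8, 'c': 17}

m['r'] = m['k']+5 = 8 → {'d': 3, 'q': 9, 'k': 3, 'r': 8}
m['d'] = 3+2 = 5 → {'d': 5, 'q': 9, 'k': 3, 'r': 8}
m['d'] = 5+4 = 9 → {'d': 9, 'q': 9, 'k': 3, 'r': 8}
m['c'] = m['d']+4 = 13 → {'d': 9, 'q': 9, 'k': 3, 'r': 8, 'c': 13}
m['c'] = 13+4 = 17 → {'d': 9, 'q': 9, 'k': 3, 'r': 8, 'c': 17}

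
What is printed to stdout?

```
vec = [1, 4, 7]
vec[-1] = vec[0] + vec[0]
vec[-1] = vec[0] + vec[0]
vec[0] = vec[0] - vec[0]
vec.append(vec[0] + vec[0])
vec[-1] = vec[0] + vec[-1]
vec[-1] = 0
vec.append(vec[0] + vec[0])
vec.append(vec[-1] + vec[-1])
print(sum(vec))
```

vec[-1] = vec[0]+vec[0] = 1+1 = 2 → [1, 4, 2]
vec[-1] = vec[0]+vec[0] = 1+1 = 2 → [1, 4, 2]
vec[0] = vec[0]-vec[0] = 1-1 = 0 → [0, 4, 2]
append vec[0]+vec[0] = 0+0 = 0 → [0, 4, 2, 0]
vec[-1] = vec[0]+vec[-1] = 0+0 = 0 → [0, 4, 2, 0]
vec[-1] = 0 → [0, 4, 2, 0]
append vec[0]+vec[0] = 0+0 = 0 → [0, 4, 2, 0, 0]
append vec[-1]+vec[-1] = 0+0 = 0 → [0, 4, 2, 0, 0, 0]
sum = 6

6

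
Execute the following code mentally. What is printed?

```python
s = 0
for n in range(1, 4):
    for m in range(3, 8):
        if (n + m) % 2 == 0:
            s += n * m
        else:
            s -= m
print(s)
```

n=1,m=3: even sum, s = 0+3 = 3
n=1,m=4: odd sum, s = 3-4 = -1
n=1,m=5: even sum, s = (-1)+5 = 4
n=1,m=6: odd sum, s = 4-6 = -2
n=1,m=7: even sum, s = (-2)+7 = 5
n=2,m=3: odd sum, s = 5-3 = 2
n=2,m=4: even sum, s = 2+8 = 10
n=2,m=5: odd sum, s = 10-5 = 5
n=2,m=6: even sum, s = 5+12 = 17
n=2,m=7: odd sum, s = 17-7 = 10
n=3,m=3: even sum, s = 10+9 = 19
n=3,m=4: odd sum, s = 19-4 = 15
n=3,m=5: even sum, s = 15+15 = 30
n=3,m=6: odd sum, s = 30-6 = 24
n=3,m=7: even sum, s = 24+21 = 45

45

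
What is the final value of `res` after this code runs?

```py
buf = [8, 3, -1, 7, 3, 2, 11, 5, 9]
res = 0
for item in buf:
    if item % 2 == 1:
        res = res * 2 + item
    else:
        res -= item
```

-681

item=8: not odd, res = 0-8 = -8
item=3: odd, res = (-8)*2+3 = -13
item=-1: odd, res = (-13)*2+(-1) = -27
item=7: odd, res = (-27)*2+7 = -47
item=3: odd, res = (-47)*2+3 = -91
item=2: not odd, res = (-91)-2 = -93
item=11: odd, res = (-93)*2+11 = -175
item=5: odd, res = (-175)*2+5 = -345
item=9: odd, res = (-345)*2+9 = -681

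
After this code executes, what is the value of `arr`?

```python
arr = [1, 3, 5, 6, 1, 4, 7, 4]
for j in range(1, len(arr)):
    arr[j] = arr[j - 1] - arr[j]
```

[1, -2, -7, -13, -14, -18, -25, -29]

j=1: arr[1] = 1-3 = -2 → [1, -2, 5, 6, 1, 4, 7, 4]
j=2: arr[2] = (-2)-5 = -7 → [1, -2, -7, 6, 1, 4, 7, 4]
j=3: arr[3] = (-7)-6 = -13 → [1, -2, -7, -13, 1, 4, 7, 4]
j=4: arr[4] = (-13)-1 = -14 → [1, -2, -7, -13, -14, 4, 7, 4]
j=5: arr[5] = (-14)-4 = -18 → [1, -2, -7, -13, -14, -18, 7, 4]
j=6: arr[6] = (-18)-7 = -25 → [1, -2, -7, -13, -14, -18, -25, 4]
j=7: arr[7] = (-25)-4 = -29 → [1, -2, -7, -13, -14, -18, -25, -29]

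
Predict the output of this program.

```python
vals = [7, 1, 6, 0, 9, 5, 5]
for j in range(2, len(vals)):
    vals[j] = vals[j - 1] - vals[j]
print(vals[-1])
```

-24

j=2: vals[2] = 1-6 = -5 → [7, 1, -5, 0, 9, 5, 5]
j=3: vals[3] = (-5)-0 = -5 → [7, 1, -5, -5, 9, 5, 5]
j=4: vals[4] = (-5)-9 = -14 → [7, 1, -5, -5, -14, 5, 5]
j=5: vals[5] = (-14)-5 = -19 → [7, 1, -5, -5, -14, -19, 5]
j=6: vals[6] = (-19)-5 = -24 → [7, 1, -5, -5, -14, -19, -24]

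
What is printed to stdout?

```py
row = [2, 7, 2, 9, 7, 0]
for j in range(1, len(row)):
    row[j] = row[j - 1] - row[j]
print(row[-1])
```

j=1: row[1] = 2-7 = -5 → [2, -5, 2, 9, 7, 0]
j=2: row[2] = (-5)-2 = -7 → [2, -5, -7, 9, 7, 0]
j=3: row[3] = (-7)-9 = -16 → [2, -5, -7, -16, 7, 0]
j=4: row[4] = (-16)-7 = -23 → [2, -5, -7, -16, -23, 0]
j=5: row[5] = (-23)-0 = -23 → [2, -5, -7, -16, -23, -23]

-23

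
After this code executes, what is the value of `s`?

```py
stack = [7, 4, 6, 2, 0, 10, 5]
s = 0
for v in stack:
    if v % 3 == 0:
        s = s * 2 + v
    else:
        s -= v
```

v=7: not %3==0, s = 0-7 = -7
v=4: not %3==0, s = (-7)-4 = -11
v=6: %3==0, s = (-11)*2+6 = -16
v=2: not %3==0, s = (-16)-2 = -18
v=0: %3==0, s = (-18)*2+0 = -36
v=10: not %3==0, s = (-36)-10 = -46
v=5: not %3==0, s = (-46)-5 = -51

-51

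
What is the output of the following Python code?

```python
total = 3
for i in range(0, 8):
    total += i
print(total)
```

i=0: total = 3+0 = 3
i=1: total = 3+1 = 4
i=2: total = 4+2 = 6
i=3: total = 6+3 = 9
i=4: total = 9+4 = 13
i=5: total = 13+5 = 18
i=6: total = 18+6 = 24
i=7: total = 24+7 = 31

31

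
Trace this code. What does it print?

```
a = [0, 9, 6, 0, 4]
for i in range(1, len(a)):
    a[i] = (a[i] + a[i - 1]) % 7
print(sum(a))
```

i=1: a[1] = (9+0)%7 = 2 → [0, 2, 6, 0, 4]
i=2: a[2] = (6+2)%7 = 1 → [0, 2, 1, 0, 4]
i=3: a[3] = (0+1)%7 = 1 → [0, 2, 1, 1, 4]
i=4: a[4] = (4+1)%7 = 5 → [0, 2, 1, 1, 5]
sum = 9

9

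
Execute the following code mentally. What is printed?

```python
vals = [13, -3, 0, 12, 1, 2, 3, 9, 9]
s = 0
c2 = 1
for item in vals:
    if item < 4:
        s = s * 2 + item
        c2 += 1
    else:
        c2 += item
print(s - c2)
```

item=13: not <4; c2=14
item=-3: <4, s = 0*2+(-3) = -3; c2=15
item=0: <4, s = (-3)*2+0 = -6; c2=16
item=12: not <4; c2=28
item=1: <4, s = (-6)*2+1 = -11; c2=29
item=2: <4, s = (-11)*2+2 = -20; c2=30
item=3: <4, s = (-20)*2+3 = -37; c2=31
item=9: not <4; c2=40
item=9: not <4; c2=49
s-c2 = (-37)-49 = -86

-86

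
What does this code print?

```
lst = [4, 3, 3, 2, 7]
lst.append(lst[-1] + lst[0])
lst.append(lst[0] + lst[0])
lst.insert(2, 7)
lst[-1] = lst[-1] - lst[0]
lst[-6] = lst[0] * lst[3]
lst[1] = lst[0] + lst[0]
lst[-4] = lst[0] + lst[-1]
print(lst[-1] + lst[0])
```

8

append lst[-1]+lst[0] = 7+4 = 11 → [4, 3, 3, 2, 7, 11]
append lst[0]+lst[0] = 4+4 = 8 → [4, 3, 3, 2, 7, 11, 8]
insert 7 at 2 → [4, 3, 7, 3, 2, 7, 11, 8]
lst[-1] = lst[-1]-lst[0] = 8-4 = 4 → [4, 3, 7, 3, 2, 7, 11, 4]
lst[-6] = lst[0]*lst[3] = 4*3 = 12 → [4, 3, 12, 3, 2, 7, 11, 4]
lst[1] = lst[0]+lst[0] = 4+4 = 8 → [4, 8, 12, 3, 2, 7, 11, 4]
lst[-4] = lst[0]+lst[-1] = 4+4 = 8 → [4, 8, 12, 3, 8, 7, 11, 4]
lst[-1]+lst[0] = 4+4 = 8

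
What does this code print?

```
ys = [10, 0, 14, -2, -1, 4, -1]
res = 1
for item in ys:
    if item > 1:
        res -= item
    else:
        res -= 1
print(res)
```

-31

item=10: >1, res = 1-10 = -9
item=0: not >1, res = (-9)-1 = -10
item=14: >1, res = (-10)-14 = -24
item=-2: not >1, res = (-24)-1 = -25
item=-1: not >1, res = (-25)-1 = -26
item=4: >1, res = (-26)-4 = -30
item=-1: not >1, res = (-30)-1 = -31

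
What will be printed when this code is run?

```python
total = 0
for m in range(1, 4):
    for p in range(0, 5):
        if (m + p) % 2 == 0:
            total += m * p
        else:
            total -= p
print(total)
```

12

m=1,p=0: odd sum, total = 0-0 = 0
m=1,p=1: even sum, total = 0+1 = 1
m=1,p=2: odd sum, total = 1-2 = -1
m=1,p=3: even sum, total = (-1)+3 = 2
m=1,p=4: odd sum, total = 2-4 = -2
m=2,p=0: even sum, total = (-2)+0 = -2
m=2,p=1: odd sum, total = (-2)-1 = -3
m=2,p=2: even sum, total = (-3)+4 = 1
m=2,p=3: odd sum, total = 1-3 = -2
m=2,p=4: even sum, total = (-2)+8 = 6
m=3,p=0: odd sum, total = 6-0 = 6
m=3,p=1: even sum, total = 6+3 = 9
m=3,p=2: odd sum, total = 9-2 = 7
m=3,p=3: even sum, total = 7+9 = 16
m=3,p=4: odd sum, total = 16-4 = 12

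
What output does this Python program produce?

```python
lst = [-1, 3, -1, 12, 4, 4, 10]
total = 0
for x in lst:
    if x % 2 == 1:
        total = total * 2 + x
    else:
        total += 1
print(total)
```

x=-1: odd, total = 0*2+(-1) = -1
x=3: odd, total = (-1)*2+3 = 1
x=-1: odd, total = 1*2+(-1) = 1
x=12: not odd, total = 1+1 = 2
x=4: not odd, total = 2+1 = 3
x=4: not odd, total = 3+1 = 4
x=10: not odd, total = 4+1 = 5

5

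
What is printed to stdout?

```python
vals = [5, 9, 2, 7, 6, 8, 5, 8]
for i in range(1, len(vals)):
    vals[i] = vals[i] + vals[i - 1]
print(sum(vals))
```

216

i=1: vals[1] = 9+5 = 14 → [5, 14, 2, 7, 6, 8, 5, 8]
i=2: vals[2] = 2+14 = 16 → [5, 14, 16, 7, 6, 8, 5, 8]
i=3: vals[3] = 7+16 = 23 → [5, 14, 16, 23, 6, 8, 5, 8]
i=4: vals[4] = 6+23 = 29 → [5, 14, 16, 23, 29, 8, 5, 8]
i=5: vals[5] = 8+29 = 37 → [5, 14, 16, 23, 29, 37, 5, 8]
i=6: vals[6] = 5+37 = 42 → [5, 14, 16, 23, 29, 37, 42, 8]
i=7: vals[7] = 8+42 = 50 → [5, 14, 16, 23, 29, 37, 42, 50]
sum = 216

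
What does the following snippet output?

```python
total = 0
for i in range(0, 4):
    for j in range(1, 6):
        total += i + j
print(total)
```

i=0,j=1: total = 0+1 = 1
i=0,j=2: total = 1+2 = 3
i=0,j=3: total = 3+3 = 6
i=0,j=4: total = 6+4 = 10
i=0,j=5: total = 10+5 = 15
i=1,j=1: total = 15+2 = 17
i=1,j=2: total = 17+3 = 20
i=1,j=3: total = 20+4 = 24
i=1,j=4: total = 24+5 = 29
i=1,j=5: total = 29+6 = 35
i=2,j=1: total = 35+3 = 38
i=2,j=2: total = 38+4 = 42
i=2,j=3: total = 42+5 = 47
i=2,j=4: total = 47+6 = 53
i=2,j=5: total = 53+7 = 60
i=3,j=1: total = 60+4 = 64
i=3,j=2: total = 64+5 = 69
i=3,j=3: total = 69+6 = 75
i=3,j=4: total = 75+7 = 82
i=3,j=5: total = 82+8 = 90

90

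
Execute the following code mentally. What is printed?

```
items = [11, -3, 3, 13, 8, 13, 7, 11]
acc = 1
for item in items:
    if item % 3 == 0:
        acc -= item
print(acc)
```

1

item=11: not %3==0
item=-3: %3==0, acc = 1-(-3) = 4
item=3: %3==0, acc = 4-3 = 1
item=13: not %3==0
item=8: not %3==0
item=13: not %3==0
item=7: not %3==0
item=11: not %3==0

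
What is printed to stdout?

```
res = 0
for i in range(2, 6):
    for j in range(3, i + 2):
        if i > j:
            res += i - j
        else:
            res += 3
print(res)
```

i=2,j=3: not 2>3, res = 0+3 = 3
i=3,j=3: not 3>3, res = 3+3 = 6
i=3,j=4: not 3>4, res = 6+3 = 9
i=4,j=3: 4>3, res = 9+1 = 10
i=4,j=4: not 4>4, res = 10+3 = 13
i=4,j=5: not 4>5, res = 13+3 = 16
i=5,j=3: 5>3, res = 16+2 = 18
i=5,j=4: 5>4, res = 18+1 = 19
i=5,j=5: not 5>5, res = 19+3 = 22
i=5,j=6: not 5>6, res = 22+3 = 25

25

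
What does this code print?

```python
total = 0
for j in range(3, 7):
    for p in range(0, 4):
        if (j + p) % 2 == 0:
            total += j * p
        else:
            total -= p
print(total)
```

40

j=3,p=0: odd sum, total = 0-0 = 0
j=3,p=1: even sum, total = 0+3 = 3
j=3,p=2: odd sum, total = 3-2 = 1
j=3,p=3: even sum, total = 1+9 = 10
j=4,p=0: even sum, total = 10+0 = 10
j=4,p=1: odd sum, total = 10-1 = 9
j=4,p=2: even sum, total = 9+8 = 17
j=4,p=3: odd sum, total = 17-3 = 14
j=5,p=0: odd sum, total = 14-0 = 14
j=5,p=1: even sum, total = 14+5 = 19
j=5,p=2: odd sum, total = 19-2 = 17
j=5,p=3: even sum, total = 17+15 = 32
j=6,p=0: even sum, total = 32+0 = 32
j=6,p=1: odd sum, total = 32-1 = 31
j=6,p=2: even sum, total = 31+12 = 43
j=6,p=3: odd sum, total = 43-3 = 40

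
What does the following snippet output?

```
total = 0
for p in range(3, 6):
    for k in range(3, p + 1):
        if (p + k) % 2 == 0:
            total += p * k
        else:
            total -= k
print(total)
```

58

p=3,k=3: even sum, total = 0+9 = 9
p=4,k=3: odd sum, total = 9-3 = 6
p=4,k=4: even sum, total = 6+16 = 22
p=5,k=3: even sum, total = 22+15 = 37
p=5,k=4: odd sum, total = 37-4 = 33
p=5,k=5: even sum, total = 33+25 = 58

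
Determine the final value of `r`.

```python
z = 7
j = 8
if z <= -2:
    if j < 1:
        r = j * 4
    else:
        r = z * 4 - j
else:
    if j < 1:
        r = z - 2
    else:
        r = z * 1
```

z=7, j=8
z <= -2 is False; j < 1 is False
→ r = z * 1 = 7

7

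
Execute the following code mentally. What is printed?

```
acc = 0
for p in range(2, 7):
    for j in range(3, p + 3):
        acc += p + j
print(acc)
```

p=2,j=3: acc = 0+5 = 5
p=2,j=4: acc = 5+6 = 11
p=3,j=3: acc = 11+6 = 17
p=3,j=4: acc = 17+7 = 24
p=3,j=5: acc = 24+8 = 32
p=4,j=3: acc = 32+7 = 39
p=4,j=4: acc = 39+8 = 47
p=4,j=5: acc = 47+9 = 56
p=4,j=6: acc = 56+10 = 66
p=5,j=3: acc = 66+8 = 74
p=5,j=4: acc = 74+9 = 83
p=5,j=5: acc = 83+10 = 93
p=5,j=6: acc = 93+11 = 104
p=5,j=7: acc = 104+12 = 116
p=6,j=3: acc = 116+9 = 125
p=6,j=4: acc = 125+10 = 135
p=6,j=5: acc = 135+11 = 146
p=6,j=6: acc = 146+12 = 158
p=6,j=7: acc = 158+13 = 171
p=6,j=8: acc = 171+14 = 185

185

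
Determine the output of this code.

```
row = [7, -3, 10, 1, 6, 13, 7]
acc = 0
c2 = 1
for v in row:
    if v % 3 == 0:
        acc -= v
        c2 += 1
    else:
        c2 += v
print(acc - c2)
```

-44

v=7: not %3==0; c2=8
v=-3: %3==0, acc = 0-(-3) = 3; c2=9
v=10: not %3==0; c2=19
v=1: not %3==0; c2=20
v=6: %3==0, acc = 3-6 = -3; c2=21
v=13: not %3==0; c2=34
v=7: not %3==0; c2=41
acc-c2 = (-3)-41 = -44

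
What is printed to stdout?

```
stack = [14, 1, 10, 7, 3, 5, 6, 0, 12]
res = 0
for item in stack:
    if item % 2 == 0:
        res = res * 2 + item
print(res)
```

item=14: even, res = 0*2+14 = 14
item=1: not even
item=10: even, res = 14*2+10 = 38
item=7: not even
item=3: not even
item=5: not even
item=6: even, res = 38*2+6 = 82
item=0: even, res = 82*2+0 = 164
item=12: even, res = 164*2+12 = 340

340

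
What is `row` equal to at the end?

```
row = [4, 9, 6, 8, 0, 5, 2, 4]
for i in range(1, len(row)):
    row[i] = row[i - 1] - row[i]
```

[4, -5, -11, -19, -19, -24, -26, -30]

i=1: row[1] = 4-9 = -5 → [4, -5, 6, 8, 0, 5, 2, 4]
i=2: row[2] = (-5)-6 = -11 → [4, -5, -11, 8, 0, 5, 2, 4]
i=3: row[3] = (-11)-8 = -19 → [4, -5, -11, -19, 0, 5, 2, 4]
i=4: row[4] = (-19)-0 = -19 → [4, -5, -11, -19, -19, 5, 2, 4]
i=5: row[5] = (-19)-5 = -24 → [4, -5, -11, -19, -19, -24, 2, 4]
i=6: row[6] = (-24)-2 = -26 → [4, -5, -11, -19, -19, -24, -26, 4]
i=7: row[7] = (-26)-4 = -30 → [4, -5, -11, -19, -19, -24, -26, -30]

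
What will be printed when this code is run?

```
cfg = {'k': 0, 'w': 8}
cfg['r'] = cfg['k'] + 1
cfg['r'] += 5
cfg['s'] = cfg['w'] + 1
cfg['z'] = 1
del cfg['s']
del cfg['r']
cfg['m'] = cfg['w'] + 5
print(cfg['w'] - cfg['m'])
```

-5

cfg['r'] = cfg['k']+1 = 1 → {'k': 0, 'w': 8, 'r': 1}
cfg['r'] = 1+5 = 6 → {'k': 0, 'w': 8, 'r': 6}
cfg['s'] = cfg['w']+1 = 9 → {'k': 0, 'w': 8, 'r': 6, 's': 9}
cfg['z'] = 1 → {'k': 0, 'w': 8, 'r': 6, 's': 9, 'z': 1}
del 's' → {'k': 0, 'w': 8, 'r': 6, 'z': 1}
del 'r' → {'k': 0, 'w': 8, 'z': 1}
cfg['m'] = cfg['w']+5 = 13 → {'k': 0, 'w': 8, 'z': 1, 'm': 13}
cfg['w']-cfg['m'] = 8-13 = -5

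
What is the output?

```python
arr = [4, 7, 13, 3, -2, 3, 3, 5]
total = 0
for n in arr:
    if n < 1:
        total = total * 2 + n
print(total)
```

-2

n=4: not <1
n=7: not <1
n=13: not <1
n=3: not <1
n=-2: <1, total = 0*2+(-2) = -2
n=3: not <1
n=3: not <1
n=5: not <1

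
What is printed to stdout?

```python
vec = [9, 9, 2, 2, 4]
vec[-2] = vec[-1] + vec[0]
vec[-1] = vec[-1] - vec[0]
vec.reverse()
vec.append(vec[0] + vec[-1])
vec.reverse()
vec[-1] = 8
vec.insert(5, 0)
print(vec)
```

[4, 9, 9, 2, 13, 0, 8]

vec[-2] = vec[-1]+vec[0] = 4+9 = 13 → [9, 9, 2, 13, 4]
vec[-1] = vec[-1]-vec[0] = 4-9 = -5 → [9, 9, 2, 13, -5]
reverse → [-5, 13, 2, 9, 9]
append vec[0]+vec[-1] = (-5)+9 = 4 → [-5, 13, 2, 9, 9, 4]
reverse → [4, 9, 9, 2, 13, -5]
vec[-1] = 8 → [4, 9, 9, 2, 13, 8]
insert 0 at 5 → [4, 9, 9, 2, 13, 0, 8]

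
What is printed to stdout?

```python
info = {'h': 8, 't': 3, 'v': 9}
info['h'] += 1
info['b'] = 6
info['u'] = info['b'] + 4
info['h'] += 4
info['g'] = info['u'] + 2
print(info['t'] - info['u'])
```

info['h'] = 8+1 = 9 → {'h': 9, 't': 3, 'v': 9}
info['b'] = 6 → {'h': 9, 't': 3, 'v': 9, 'b': 6}
info['u'] = info['b']+4 = 10 → {'h': 9, 't': 3, 'v': 9, 'b': 6, 'u': 10}
info['h'] = 9+4 = 13 → {'h': 13, 't': 3, 'v': 9, 'b': 6, 'u': 10}
info['g'] = info['u']+2 = 12 → {'h': 13, 't': 3, 'v': 9, 'b': 6, 'u': 10, 'g': 12}
info['t']-info['u'] = 3-10 = -7

-7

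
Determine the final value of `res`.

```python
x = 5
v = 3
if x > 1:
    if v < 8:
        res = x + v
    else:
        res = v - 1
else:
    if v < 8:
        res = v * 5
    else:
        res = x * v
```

x=5, v=3
x > 1 is True; v < 8 is True
→ res = x + v = 8

8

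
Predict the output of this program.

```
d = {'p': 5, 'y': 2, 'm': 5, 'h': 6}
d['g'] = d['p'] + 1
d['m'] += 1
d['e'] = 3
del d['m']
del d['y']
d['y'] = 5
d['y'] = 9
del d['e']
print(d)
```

{'p': 5, 'h': 6, 'g': 6, 'y': 9}

d['g'] = d['p']+1 = 6 → {'p': 5, 'y': 2, 'm': 5, 'h': 6, 'g': 6}
d['m'] = 5+1 = 6 → {'p': 5, 'y': 2, 'm': 6, 'h': 6, 'g': 6}
d['e'] = 3 → {'p': 5, 'y': 2, 'm': 6, 'h': 6, 'g': 6, 'e': 3}
del 'm' → {'p': 5, 'y': 2, 'h': 6, 'g': 6, 'e': 3}
del 'y' → {'p': 5, 'h': 6, 'g': 6, 'e': 3}
d['y'] = 5 → {'p': 5, 'h': 6, 'g': 6, 'e': 3, 'y': 5}
d['y'] = 9 → {'p': 5, 'h': 6, 'g': 6, 'e': 3, 'y': 9}
del 'e' → {'p': 5, 'h': 6, 'g': 6, 'y': 9}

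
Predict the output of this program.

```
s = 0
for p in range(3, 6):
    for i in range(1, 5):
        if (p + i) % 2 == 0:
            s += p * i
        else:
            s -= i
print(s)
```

p=3,i=1: even sum, s = 0+3 = 3
p=3,i=2: odd sum, s = 3-2 = 1
p=3,i=3: even sum, s = 1+9 = 10
p=3,i=4: odd sum, s = 10-4 = 6
p=4,i=1: odd sum, s = 6-1 = 5
p=4,i=2: even sum, s = 5+8 = 13
p=4,i=3: odd sum, s = 13-3 = 10
p=4,i=4: even sum, s = 10+16 = 26
p=5,i=1: even sum, s = 26+5 = 31
p=5,i=2: odd sum, s = 31-2 = 29
p=5,i=3: even sum, s = 29+15 = 44
p=5,i=4: odd sum, s = 44-4 = 40

40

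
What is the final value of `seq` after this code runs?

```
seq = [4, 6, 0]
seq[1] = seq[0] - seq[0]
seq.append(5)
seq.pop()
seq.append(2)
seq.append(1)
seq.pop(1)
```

[4, 0, 2, 1]

seq[1] = seq[0]-seq[0] = 4-4 = 0 → [4, 0, 0]
append 5 → [4, 0, 0, 5]
pop() removes 5 → [4, 0, 0]
append 2 → [4, 0, 0, 2]
append 1 → [4, 0, 0, 2, 1]
pop(1) removes 0 → [4, 0, 2, 1]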